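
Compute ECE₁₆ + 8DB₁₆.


Align and add column by column (LSB to MSB, each column mod 16 with carry):
  0ECE
+ 08DB
  ----
  col 0: E(14) + B(11) + 0 (carry in) = 25 → 9(9), carry out 1
  col 1: C(12) + D(13) + 1 (carry in) = 26 → A(10), carry out 1
  col 2: E(14) + 8(8) + 1 (carry in) = 23 → 7(7), carry out 1
  col 3: 0(0) + 0(0) + 1 (carry in) = 1 → 1(1), carry out 0
Reading digits MSB→LSB: 17A9
Strip leading zeros: 17A9
= 0x17A9


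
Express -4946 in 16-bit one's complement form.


Original: 0001001101010010
Invert all bits:
  bit 0: 0 → 1
  bit 1: 0 → 1
  bit 2: 0 → 1
  bit 3: 1 → 0
  bit 4: 0 → 1
  bit 5: 0 → 1
  bit 6: 1 → 0
  bit 7: 1 → 0
  bit 8: 0 → 1
  bit 9: 1 → 0
  bit 10: 0 → 1
  bit 11: 1 → 0
  bit 12: 0 → 1
  bit 13: 0 → 1
  bit 14: 1 → 0
  bit 15: 0 → 1
= 1110110010101101


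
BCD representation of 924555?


Each digit → 4-bit binary:
  9 → 1001
  2 → 0010
  4 → 0100
  5 → 0101
  5 → 0101
  5 → 0101
= 1001 0010 0100 0101 0101 0101


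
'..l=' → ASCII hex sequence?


String: '..l='  (4 characters)
Per-character ASCII lookup:
  '.': special character: '.' = 46 → 0x2E
  '.': special character: '.' = 46 → 0x2E
  'l': lowercase starts at 97: 'l' = 97 + 11 = 108 → 0x6C
  '=': special character: '=' = 61 → 0x3D
= 0x2E 0x2E 0x6C 0x3D


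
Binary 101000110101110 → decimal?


Positional values:
Bit 1: 1 × 2^1 = 2
Bit 2: 1 × 2^2 = 4
Bit 3: 1 × 2^3 = 8
Bit 5: 1 × 2^5 = 32
Bit 7: 1 × 2^7 = 128
Bit 8: 1 × 2^8 = 256
Bit 12: 1 × 2^12 = 4096
Bit 14: 1 × 2^14 = 16384
Sum = 2 + 4 + 8 + 32 + 128 + 256 + 4096 + 16384
= 20910


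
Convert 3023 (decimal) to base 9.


Divide by 9 repeatedly:
3023 ÷ 9 = 335 remainder 8
335 ÷ 9 = 37 remainder 2
37 ÷ 9 = 4 remainder 1
4 ÷ 9 = 0 remainder 4
Reading remainders bottom-up:
= 4128


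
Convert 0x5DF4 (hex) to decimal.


Positional values:
Position 0: 4 × 16^0 = 4 × 1 = 4
Position 1: F × 16^1 = 15 × 16 = 240
Position 2: D × 16^2 = 13 × 256 = 3328
Position 3: 5 × 16^3 = 5 × 4096 = 20480
Sum = 4 + 240 + 3328 + 20480
= 24052


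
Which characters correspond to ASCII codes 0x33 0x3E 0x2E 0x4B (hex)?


Codes (hex): 0x33 0x3E 0x2E 0x4B
Per-code ASCII lookup:
  0x33 = 51  (range 48-57: digits, 51 - 48 = 3) → '3'
  0x3E = 62  (special character) → '>'
  0x2E = 46  (special character) → '.'
  0x4B = 75  (range 65-90: uppercase, 75 - 65 = 10) → 'K'
= '3>.K'


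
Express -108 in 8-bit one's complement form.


Original: 01101100
Invert all bits:
  bit 0: 0 → 1
  bit 1: 1 → 0
  bit 2: 1 → 0
  bit 3: 0 → 1
  bit 4: 1 → 0
  bit 5: 1 → 0
  bit 6: 0 → 1
  bit 7: 0 → 1
= 10010011


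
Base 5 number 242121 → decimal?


Positional values (base 5):
  1 × 5^0 = 1 × 1 = 1
  2 × 5^1 = 2 × 5 = 10
  1 × 5^2 = 1 × 25 = 25
  2 × 5^3 = 2 × 125 = 250
  4 × 5^4 = 4 × 625 = 2500
  2 × 5^5 = 2 × 3125 = 6250
Sum = 1 + 10 + 25 + 250 + 2500 + 6250
= 9036


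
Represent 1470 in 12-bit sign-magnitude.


Sign bit: 0 (positive)
Magnitude: 1470 = 10110111110
= 010110111110


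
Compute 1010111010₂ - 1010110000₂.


Align and subtract column by column (LSB to MSB, borrowing when needed):
  1010111010
- 1010110000
  ----------
  col 0: (0 - 0 borrow-in) - 0 → 0 - 0 = 0, borrow out 0
  col 1: (1 - 0 borrow-in) - 0 → 1 - 0 = 1, borrow out 0
  col 2: (0 - 0 borrow-in) - 0 → 0 - 0 = 0, borrow out 0
  col 3: (1 - 0 borrow-in) - 0 → 1 - 0 = 1, borrow out 0
  col 4: (1 - 0 borrow-in) - 1 → 1 - 1 = 0, borrow out 0
  col 5: (1 - 0 borrow-in) - 1 → 1 - 1 = 0, borrow out 0
  col 6: (0 - 0 borrow-in) - 0 → 0 - 0 = 0, borrow out 0
  col 7: (1 - 0 borrow-in) - 1 → 1 - 1 = 0, borrow out 0
  col 8: (0 - 0 borrow-in) - 0 → 0 - 0 = 0, borrow out 0
  col 9: (1 - 0 borrow-in) - 1 → 1 - 1 = 0, borrow out 0
Reading bits MSB→LSB: 0000001010
Strip leading zeros: 1010
= 1010


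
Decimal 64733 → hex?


Divide by 16 repeatedly:
64733 ÷ 16 = 4045 remainder 13 (D)
4045 ÷ 16 = 252 remainder 13 (D)
252 ÷ 16 = 15 remainder 12 (C)
15 ÷ 16 = 0 remainder 15 (F)
Reading remainders bottom-up:
= 0xFCDD


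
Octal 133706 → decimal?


Positional values:
Position 0: 6 × 8^0 = 6
Position 1: 0 × 8^1 = 0
Position 2: 7 × 8^2 = 448
Position 3: 3 × 8^3 = 1536
Position 4: 3 × 8^4 = 12288
Position 5: 1 × 8^5 = 32768
Sum = 6 + 0 + 448 + 1536 + 12288 + 32768
= 47046


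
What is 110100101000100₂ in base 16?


Group into 4-bit nibbles: 0110100101000100
  0110 = 6
  1001 = 9
  0100 = 4
  0100 = 4
= 0x6944


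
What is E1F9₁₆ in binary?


Each hex digit → 4 binary bits:
  E = 1110
  1 = 0001
  F = 1111
  9 = 1001
Concatenate: 1110 0001 1111 1001
= 1110000111111001


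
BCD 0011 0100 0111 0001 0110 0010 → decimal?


Each 4-bit group → digit:
  0011 → 3
  0100 → 4
  0111 → 7
  0001 → 1
  0110 → 6
  0010 → 2
= 347162


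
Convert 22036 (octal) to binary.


Each octal digit → 3 binary bits:
  2 = 010
  2 = 010
  0 = 000
  3 = 011
  6 = 110
Concatenate: 010 010 000 011 110
= 010010000011110


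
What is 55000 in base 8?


Divide by 8 repeatedly:
55000 ÷ 8 = 6875 remainder 0
6875 ÷ 8 = 859 remainder 3
859 ÷ 8 = 107 remainder 3
107 ÷ 8 = 13 remainder 3
13 ÷ 8 = 1 remainder 5
1 ÷ 8 = 0 remainder 1
Reading remainders bottom-up:
= 0o153330


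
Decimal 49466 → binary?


Divide by 2 repeatedly:
49466 ÷ 2 = 24733 remainder 0
24733 ÷ 2 = 12366 remainder 1
12366 ÷ 2 = 6183 remainder 0
6183 ÷ 2 = 3091 remainder 1
3091 ÷ 2 = 1545 remainder 1
1545 ÷ 2 = 772 remainder 1
772 ÷ 2 = 386 remainder 0
386 ÷ 2 = 193 remainder 0
193 ÷ 2 = 96 remainder 1
96 ÷ 2 = 48 remainder 0
48 ÷ 2 = 24 remainder 0
24 ÷ 2 = 12 remainder 0
12 ÷ 2 = 6 remainder 0
6 ÷ 2 = 3 remainder 0
3 ÷ 2 = 1 remainder 1
1 ÷ 2 = 0 remainder 1
Reading remainders bottom-up:
= 1100000100111010


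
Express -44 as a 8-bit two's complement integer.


Original: 00101100
Step 1 - Invert all bits: 11010011
Step 2 - Add 1: 11010011 + 1
= 11010100 (represents -44)


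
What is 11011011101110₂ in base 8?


Group into 3-bit groups: 011011011101110
  011 = 3
  011 = 3
  011 = 3
  101 = 5
  110 = 6
= 0o33356


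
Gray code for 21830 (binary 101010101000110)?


Binary: 101010101000110
Gray code: G = B XOR (B >> 1)
B >> 1 = 010101010100011
101010101000110 XOR 010101010100011:
  1 XOR 0 = 1
  0 XOR 1 = 1
  1 XOR 0 = 1
  0 XOR 1 = 1
  1 XOR 0 = 1
  0 XOR 1 = 1
  1 XOR 0 = 1
  0 XOR 1 = 1
  1 XOR 0 = 1
  0 XOR 1 = 1
  0 XOR 0 = 0
  0 XOR 0 = 0
  1 XOR 0 = 1
  1 XOR 1 = 0
  0 XOR 1 = 1
= 111111111100101


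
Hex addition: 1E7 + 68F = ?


Align and add column by column (LSB to MSB, each column mod 16 with carry):
  01E7
+ 068F
  ----
  col 0: 7(7) + F(15) + 0 (carry in) = 22 → 6(6), carry out 1
  col 1: E(14) + 8(8) + 1 (carry in) = 23 → 7(7), carry out 1
  col 2: 1(1) + 6(6) + 1 (carry in) = 8 → 8(8), carry out 0
  col 3: 0(0) + 0(0) + 0 (carry in) = 0 → 0(0), carry out 0
Reading digits MSB→LSB: 0876
Strip leading zeros: 876
= 0x876


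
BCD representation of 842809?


Each digit → 4-bit binary:
  8 → 1000
  4 → 0100
  2 → 0010
  8 → 1000
  0 → 0000
  9 → 1001
= 1000 0100 0010 1000 0000 1001


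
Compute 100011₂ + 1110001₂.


Align and add column by column (LSB to MSB, carry propagating):
  00100011
+ 01110001
  --------
  col 0: 1 + 1 + 0 (carry in) = 2 → bit 0, carry out 1
  col 1: 1 + 0 + 1 (carry in) = 2 → bit 0, carry out 1
  col 2: 0 + 0 + 1 (carry in) = 1 → bit 1, carry out 0
  col 3: 0 + 0 + 0 (carry in) = 0 → bit 0, carry out 0
  col 4: 0 + 1 + 0 (carry in) = 1 → bit 1, carry out 0
  col 5: 1 + 1 + 0 (carry in) = 2 → bit 0, carry out 1
  col 6: 0 + 1 + 1 (carry in) = 2 → bit 0, carry out 1
  col 7: 0 + 0 + 1 (carry in) = 1 → bit 1, carry out 0
Reading bits MSB→LSB: 10010100
Strip leading zeros: 10010100
= 10010100


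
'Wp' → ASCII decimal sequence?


String: 'Wp'  (2 characters)
Per-character ASCII lookup:
  'W': uppercase starts at 65: 'W' = 65 + 22 = 87
  'p': lowercase starts at 97: 'p' = 97 + 15 = 112
= 87 112


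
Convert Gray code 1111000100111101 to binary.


Gray code: 1111000100111101
MSB stays the same: 1
Each subsequent bit = prev_binary XOR current_gray:
  B[1] = 1 XOR 1 = 0
  B[2] = 0 XOR 1 = 1
  B[3] = 1 XOR 1 = 0
  B[4] = 0 XOR 0 = 0
  B[5] = 0 XOR 0 = 0
  B[6] = 0 XOR 0 = 0
  B[7] = 0 XOR 1 = 1
  B[8] = 1 XOR 0 = 1
  B[9] = 1 XOR 0 = 1
  B[10] = 1 XOR 1 = 0
  B[11] = 0 XOR 1 = 1
  B[12] = 1 XOR 1 = 0
  B[13] = 0 XOR 1 = 1
  B[14] = 1 XOR 0 = 1
  B[15] = 1 XOR 1 = 0
= 1010000111010110 (41430 decimal)


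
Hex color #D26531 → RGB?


Hex: #D26531
R = D2₁₆ = 210
G = 65₁₆ = 101
B = 31₁₆ = 49
= RGB(210, 101, 49)


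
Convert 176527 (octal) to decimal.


Positional values:
Position 0: 7 × 8^0 = 7
Position 1: 2 × 8^1 = 16
Position 2: 5 × 8^2 = 320
Position 3: 6 × 8^3 = 3072
Position 4: 7 × 8^4 = 28672
Position 5: 1 × 8^5 = 32768
Sum = 7 + 16 + 320 + 3072 + 28672 + 32768
= 64855


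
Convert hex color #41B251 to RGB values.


Hex: #41B251
R = 41₁₆ = 65
G = B2₁₆ = 178
B = 51₁₆ = 81
= RGB(65, 178, 81)


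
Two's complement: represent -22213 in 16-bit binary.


Original: 0101011011000101
Step 1 - Invert all bits: 1010100100111010
Step 2 - Add 1: 1010100100111010 + 1
= 1010100100111011 (represents -22213)


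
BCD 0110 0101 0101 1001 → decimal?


Each 4-bit group → digit:
  0110 → 6
  0101 → 5
  0101 → 5
  1001 → 9
= 6559


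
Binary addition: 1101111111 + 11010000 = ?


Align and add column by column (LSB to MSB, carry propagating):
  01101111111
+ 00011010000
  -----------
  col 0: 1 + 0 + 0 (carry in) = 1 → bit 1, carry out 0
  col 1: 1 + 0 + 0 (carry in) = 1 → bit 1, carry out 0
  col 2: 1 + 0 + 0 (carry in) = 1 → bit 1, carry out 0
  col 3: 1 + 0 + 0 (carry in) = 1 → bit 1, carry out 0
  col 4: 1 + 1 + 0 (carry in) = 2 → bit 0, carry out 1
  col 5: 1 + 0 + 1 (carry in) = 2 → bit 0, carry out 1
  col 6: 1 + 1 + 1 (carry in) = 3 → bit 1, carry out 1
  col 7: 0 + 1 + 1 (carry in) = 2 → bit 0, carry out 1
  col 8: 1 + 0 + 1 (carry in) = 2 → bit 0, carry out 1
  col 9: 1 + 0 + 1 (carry in) = 2 → bit 0, carry out 1
  col 10: 0 + 0 + 1 (carry in) = 1 → bit 1, carry out 0
Reading bits MSB→LSB: 10001001111
Strip leading zeros: 10001001111
= 10001001111


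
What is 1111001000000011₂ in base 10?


Positional values:
Bit 0: 1 × 2^0 = 1
Bit 1: 1 × 2^1 = 2
Bit 9: 1 × 2^9 = 512
Bit 12: 1 × 2^12 = 4096
Bit 13: 1 × 2^13 = 8192
Bit 14: 1 × 2^14 = 16384
Bit 15: 1 × 2^15 = 32768
Sum = 1 + 2 + 512 + 4096 + 8192 + 16384 + 32768
= 61955


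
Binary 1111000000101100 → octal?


Group into 3-bit groups: 001111000000101100
  001 = 1
  111 = 7
  000 = 0
  000 = 0
  101 = 5
  100 = 4
= 0o170054


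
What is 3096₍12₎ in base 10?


Positional values (base 12):
  6 × 12^0 = 6 × 1 = 6
  9 × 12^1 = 9 × 12 = 108
  0 × 12^2 = 0 × 144 = 0
  3 × 12^3 = 3 × 1728 = 5184
Sum = 6 + 108 + 0 + 5184
= 5298


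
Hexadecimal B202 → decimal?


Positional values:
Position 0: 2 × 16^0 = 2 × 1 = 2
Position 1: 0 × 16^1 = 0 × 16 = 0
Position 2: 2 × 16^2 = 2 × 256 = 512
Position 3: B × 16^3 = 11 × 4096 = 45056
Sum = 2 + 0 + 512 + 45056
= 45570


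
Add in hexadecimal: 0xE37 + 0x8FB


Align and add column by column (LSB to MSB, each column mod 16 with carry):
  0E37
+ 08FB
  ----
  col 0: 7(7) + B(11) + 0 (carry in) = 18 → 2(2), carry out 1
  col 1: 3(3) + F(15) + 1 (carry in) = 19 → 3(3), carry out 1
  col 2: E(14) + 8(8) + 1 (carry in) = 23 → 7(7), carry out 1
  col 3: 0(0) + 0(0) + 1 (carry in) = 1 → 1(1), carry out 0
Reading digits MSB→LSB: 1732
Strip leading zeros: 1732
= 0x1732


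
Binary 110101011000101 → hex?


Group into 4-bit nibbles: 0110101011000101
  0110 = 6
  1010 = A
  1100 = C
  0101 = 5
= 0x6AC5


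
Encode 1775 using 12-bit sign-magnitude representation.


Sign bit: 0 (positive)
Magnitude: 1775 = 11011101111
= 011011101111


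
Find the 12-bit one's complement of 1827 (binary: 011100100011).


Original: 011100100011
Invert all bits:
  bit 0: 0 → 1
  bit 1: 1 → 0
  bit 2: 1 → 0
  bit 3: 1 → 0
  bit 4: 0 → 1
  bit 5: 0 → 1
  bit 6: 1 → 0
  bit 7: 0 → 1
  bit 8: 0 → 1
  bit 9: 0 → 1
  bit 10: 1 → 0
  bit 11: 1 → 0
= 100011011100


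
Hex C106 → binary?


Each hex digit → 4 binary bits:
  C = 1100
  1 = 0001
  0 = 0000
  6 = 0110
Concatenate: 1100 0001 0000 0110
= 1100000100000110


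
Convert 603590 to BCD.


Each digit → 4-bit binary:
  6 → 0110
  0 → 0000
  3 → 0011
  5 → 0101
  9 → 1001
  0 → 0000
= 0110 0000 0011 0101 1001 0000


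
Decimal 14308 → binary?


Divide by 2 repeatedly:
14308 ÷ 2 = 7154 remainder 0
7154 ÷ 2 = 3577 remainder 0
3577 ÷ 2 = 1788 remainder 1
1788 ÷ 2 = 894 remainder 0
894 ÷ 2 = 447 remainder 0
447 ÷ 2 = 223 remainder 1
223 ÷ 2 = 111 remainder 1
111 ÷ 2 = 55 remainder 1
55 ÷ 2 = 27 remainder 1
27 ÷ 2 = 13 remainder 1
13 ÷ 2 = 6 remainder 1
6 ÷ 2 = 3 remainder 0
3 ÷ 2 = 1 remainder 1
1 ÷ 2 = 0 remainder 1
Reading remainders bottom-up:
= 11011111100100


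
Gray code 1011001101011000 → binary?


Gray code: 1011001101011000
MSB stays the same: 1
Each subsequent bit = prev_binary XOR current_gray:
  B[1] = 1 XOR 0 = 1
  B[2] = 1 XOR 1 = 0
  B[3] = 0 XOR 1 = 1
  B[4] = 1 XOR 0 = 1
  B[5] = 1 XOR 0 = 1
  B[6] = 1 XOR 1 = 0
  B[7] = 0 XOR 1 = 1
  B[8] = 1 XOR 0 = 1
  B[9] = 1 XOR 1 = 0
  B[10] = 0 XOR 0 = 0
  B[11] = 0 XOR 1 = 1
  B[12] = 1 XOR 1 = 0
  B[13] = 0 XOR 0 = 0
  B[14] = 0 XOR 0 = 0
  B[15] = 0 XOR 0 = 0
= 1101110110010000 (56720 decimal)


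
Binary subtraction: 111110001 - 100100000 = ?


Align and subtract column by column (LSB to MSB, borrowing when needed):
  111110001
- 100100000
  ---------
  col 0: (1 - 0 borrow-in) - 0 → 1 - 0 = 1, borrow out 0
  col 1: (0 - 0 borrow-in) - 0 → 0 - 0 = 0, borrow out 0
  col 2: (0 - 0 borrow-in) - 0 → 0 - 0 = 0, borrow out 0
  col 3: (0 - 0 borrow-in) - 0 → 0 - 0 = 0, borrow out 0
  col 4: (1 - 0 borrow-in) - 0 → 1 - 0 = 1, borrow out 0
  col 5: (1 - 0 borrow-in) - 1 → 1 - 1 = 0, borrow out 0
  col 6: (1 - 0 borrow-in) - 0 → 1 - 0 = 1, borrow out 0
  col 7: (1 - 0 borrow-in) - 0 → 1 - 0 = 1, borrow out 0
  col 8: (1 - 0 borrow-in) - 1 → 1 - 1 = 0, borrow out 0
Reading bits MSB→LSB: 011010001
Strip leading zeros: 11010001
= 11010001


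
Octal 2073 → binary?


Each octal digit → 3 binary bits:
  2 = 010
  0 = 000
  7 = 111
  3 = 011
Concatenate: 010 000 111 011
= 010000111011


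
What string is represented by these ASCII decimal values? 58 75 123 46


Codes (decimal): 58 75 123 46
Per-code ASCII lookup:
  58  (special character) → ':'
  75  (range 65-90: uppercase, 75 - 65 = 10) → 'K'
  123  (special character) → '{'
  46  (special character) → '.'
= ':K{.'


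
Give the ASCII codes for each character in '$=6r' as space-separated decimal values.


String: '$=6r'  (4 characters)
Per-character ASCII lookup:
  '$': special character: '$' = 36
  '=': special character: '=' = 61
  '6': digits start at 48: '6' = 48 + 6 = 54
  'r': lowercase starts at 97: 'r' = 97 + 17 = 114
= 36 61 54 114


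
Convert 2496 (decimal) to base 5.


Divide by 5 repeatedly:
2496 ÷ 5 = 499 remainder 1
499 ÷ 5 = 99 remainder 4
99 ÷ 5 = 19 remainder 4
19 ÷ 5 = 3 remainder 4
3 ÷ 5 = 0 remainder 3
Reading remainders bottom-up:
= 34441


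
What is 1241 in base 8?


Divide by 8 repeatedly:
1241 ÷ 8 = 155 remainder 1
155 ÷ 8 = 19 remainder 3
19 ÷ 8 = 2 remainder 3
2 ÷ 8 = 0 remainder 2
Reading remainders bottom-up:
= 0o2331


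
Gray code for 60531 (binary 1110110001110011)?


Binary: 1110110001110011
Gray code: G = B XOR (B >> 1)
B >> 1 = 0111011000111001
1110110001110011 XOR 0111011000111001:
  1 XOR 0 = 1
  1 XOR 1 = 0
  1 XOR 1 = 0
  0 XOR 1 = 1
  1 XOR 0 = 1
  1 XOR 1 = 0
  0 XOR 1 = 1
  0 XOR 0 = 0
  0 XOR 0 = 0
  1 XOR 0 = 1
  1 XOR 1 = 0
  1 XOR 1 = 0
  0 XOR 1 = 1
  0 XOR 0 = 0
  1 XOR 0 = 1
  1 XOR 1 = 0
= 1001101001001010


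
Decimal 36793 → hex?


Divide by 16 repeatedly:
36793 ÷ 16 = 2299 remainder 9 (9)
2299 ÷ 16 = 143 remainder 11 (B)
143 ÷ 16 = 8 remainder 15 (F)
8 ÷ 16 = 0 remainder 8 (8)
Reading remainders bottom-up:
= 0x8FB9


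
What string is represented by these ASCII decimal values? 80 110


Codes (decimal): 80 110
Per-code ASCII lookup:
  80  (range 65-90: uppercase, 80 - 65 = 15) → 'P'
  110  (range 97-122: lowercase, 110 - 97 = 13) → 'n'
= 'Pn'


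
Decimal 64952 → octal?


Divide by 8 repeatedly:
64952 ÷ 8 = 8119 remainder 0
8119 ÷ 8 = 1014 remainder 7
1014 ÷ 8 = 126 remainder 6
126 ÷ 8 = 15 remainder 6
15 ÷ 8 = 1 remainder 7
1 ÷ 8 = 0 remainder 1
Reading remainders bottom-up:
= 0o176670


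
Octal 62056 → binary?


Each octal digit → 3 binary bits:
  6 = 110
  2 = 010
  0 = 000
  5 = 101
  6 = 110
Concatenate: 110 010 000 101 110
= 110010000101110


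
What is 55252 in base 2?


Divide by 2 repeatedly:
55252 ÷ 2 = 27626 remainder 0
27626 ÷ 2 = 13813 remainder 0
13813 ÷ 2 = 6906 remainder 1
6906 ÷ 2 = 3453 remainder 0
3453 ÷ 2 = 1726 remainder 1
1726 ÷ 2 = 863 remainder 0
863 ÷ 2 = 431 remainder 1
431 ÷ 2 = 215 remainder 1
215 ÷ 2 = 107 remainder 1
107 ÷ 2 = 53 remainder 1
53 ÷ 2 = 26 remainder 1
26 ÷ 2 = 13 remainder 0
13 ÷ 2 = 6 remainder 1
6 ÷ 2 = 3 remainder 0
3 ÷ 2 = 1 remainder 1
1 ÷ 2 = 0 remainder 1
Reading remainders bottom-up:
= 1101011111010100


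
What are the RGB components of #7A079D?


Hex: #7A079D
R = 7A₁₆ = 122
G = 07₁₆ = 7
B = 9D₁₆ = 157
= RGB(122, 7, 157)


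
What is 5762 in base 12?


Divide by 12 repeatedly:
5762 ÷ 12 = 480 remainder 2
480 ÷ 12 = 40 remainder 0
40 ÷ 12 = 3 remainder 4
3 ÷ 12 = 0 remainder 3
Reading remainders bottom-up:
= 3402


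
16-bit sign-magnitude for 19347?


Sign bit: 0 (positive)
Magnitude: 19347 = 100101110010011
= 0100101110010011


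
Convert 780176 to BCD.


Each digit → 4-bit binary:
  7 → 0111
  8 → 1000
  0 → 0000
  1 → 0001
  7 → 0111
  6 → 0110
= 0111 1000 0000 0001 0111 0110


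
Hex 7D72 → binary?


Each hex digit → 4 binary bits:
  7 = 0111
  D = 1101
  7 = 0111
  2 = 0010
Concatenate: 0111 1101 0111 0010
= 0111110101110010


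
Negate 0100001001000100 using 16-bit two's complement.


Original: 0100001001000100
Step 1 - Invert all bits: 1011110110111011
Step 2 - Add 1: 1011110110111011 + 1
= 1011110110111100 (represents -16964)


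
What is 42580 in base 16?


Divide by 16 repeatedly:
42580 ÷ 16 = 2661 remainder 4 (4)
2661 ÷ 16 = 166 remainder 5 (5)
166 ÷ 16 = 10 remainder 6 (6)
10 ÷ 16 = 0 remainder 10 (A)
Reading remainders bottom-up:
= 0xA654


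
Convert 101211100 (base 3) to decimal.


Positional values (base 3):
  0 × 3^0 = 0 × 1 = 0
  0 × 3^1 = 0 × 3 = 0
  1 × 3^2 = 1 × 9 = 9
  1 × 3^3 = 1 × 27 = 27
  1 × 3^4 = 1 × 81 = 81
  2 × 3^5 = 2 × 243 = 486
  1 × 3^6 = 1 × 729 = 729
  0 × 3^7 = 0 × 2187 = 0
  1 × 3^8 = 1 × 6561 = 6561
Sum = 0 + 0 + 9 + 27 + 81 + 486 + 729 + 0 + 6561
= 7893


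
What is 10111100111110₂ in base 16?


Group into 4-bit nibbles: 0010111100111110
  0010 = 2
  1111 = F
  0011 = 3
  1110 = E
= 0x2F3E


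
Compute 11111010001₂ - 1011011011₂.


Align and subtract column by column (LSB to MSB, borrowing when needed):
  11111010001
- 01011011011
  -----------
  col 0: (1 - 0 borrow-in) - 1 → 1 - 1 = 0, borrow out 0
  col 1: (0 - 0 borrow-in) - 1 → borrow from next column: (0+2) - 1 = 1, borrow out 1
  col 2: (0 - 1 borrow-in) - 0 → borrow from next column: (-1+2) - 0 = 1, borrow out 1
  col 3: (0 - 1 borrow-in) - 1 → borrow from next column: (-1+2) - 1 = 0, borrow out 1
  col 4: (1 - 1 borrow-in) - 1 → borrow from next column: (0+2) - 1 = 1, borrow out 1
  col 5: (0 - 1 borrow-in) - 0 → borrow from next column: (-1+2) - 0 = 1, borrow out 1
  col 6: (1 - 1 borrow-in) - 1 → borrow from next column: (0+2) - 1 = 1, borrow out 1
  col 7: (1 - 1 borrow-in) - 1 → borrow from next column: (0+2) - 1 = 1, borrow out 1
  col 8: (1 - 1 borrow-in) - 0 → 0 - 0 = 0, borrow out 0
  col 9: (1 - 0 borrow-in) - 1 → 1 - 1 = 0, borrow out 0
  col 10: (1 - 0 borrow-in) - 0 → 1 - 0 = 1, borrow out 0
Reading bits MSB→LSB: 10011110110
Strip leading zeros: 10011110110
= 10011110110


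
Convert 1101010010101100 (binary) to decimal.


Positional values:
Bit 2: 1 × 2^2 = 4
Bit 3: 1 × 2^3 = 8
Bit 5: 1 × 2^5 = 32
Bit 7: 1 × 2^7 = 128
Bit 10: 1 × 2^10 = 1024
Bit 12: 1 × 2^12 = 4096
Bit 14: 1 × 2^14 = 16384
Bit 15: 1 × 2^15 = 32768
Sum = 4 + 8 + 32 + 128 + 1024 + 4096 + 16384 + 32768
= 54444


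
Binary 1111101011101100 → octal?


Group into 3-bit groups: 001111101011101100
  001 = 1
  111 = 7
  101 = 5
  011 = 3
  101 = 5
  100 = 4
= 0o175354


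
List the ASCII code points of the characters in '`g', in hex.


String: '`g'  (2 characters)
Per-character ASCII lookup:
  '`': special character: '`' = 96 → 0x60
  'g': lowercase starts at 97: 'g' = 97 + 6 = 103 → 0x67
= 0x60 0x67


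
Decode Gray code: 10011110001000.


Gray code: 10011110001000
MSB stays the same: 1
Each subsequent bit = prev_binary XOR current_gray:
  B[1] = 1 XOR 0 = 1
  B[2] = 1 XOR 0 = 1
  B[3] = 1 XOR 1 = 0
  B[4] = 0 XOR 1 = 1
  B[5] = 1 XOR 1 = 0
  B[6] = 0 XOR 1 = 1
  B[7] = 1 XOR 0 = 1
  B[8] = 1 XOR 0 = 1
  B[9] = 1 XOR 0 = 1
  B[10] = 1 XOR 1 = 0
  B[11] = 0 XOR 0 = 0
  B[12] = 0 XOR 0 = 0
  B[13] = 0 XOR 0 = 0
= 11101011110000 (15088 decimal)


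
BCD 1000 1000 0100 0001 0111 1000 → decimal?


Each 4-bit group → digit:
  1000 → 8
  1000 → 8
  0100 → 4
  0001 → 1
  0111 → 7
  1000 → 8
= 884178


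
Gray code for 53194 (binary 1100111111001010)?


Binary: 1100111111001010
Gray code: G = B XOR (B >> 1)
B >> 1 = 0110011111100101
1100111111001010 XOR 0110011111100101:
  1 XOR 0 = 1
  1 XOR 1 = 0
  0 XOR 1 = 1
  0 XOR 0 = 0
  1 XOR 0 = 1
  1 XOR 1 = 0
  1 XOR 1 = 0
  1 XOR 1 = 0
  1 XOR 1 = 0
  1 XOR 1 = 0
  0 XOR 1 = 1
  0 XOR 0 = 0
  1 XOR 0 = 1
  0 XOR 1 = 1
  1 XOR 0 = 1
  0 XOR 1 = 1
= 1010100000101111


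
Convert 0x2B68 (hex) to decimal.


Positional values:
Position 0: 8 × 16^0 = 8 × 1 = 8
Position 1: 6 × 16^1 = 6 × 16 = 96
Position 2: B × 16^2 = 11 × 256 = 2816
Position 3: 2 × 16^3 = 2 × 4096 = 8192
Sum = 8 + 96 + 2816 + 8192
= 11112


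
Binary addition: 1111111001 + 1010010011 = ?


Align and add column by column (LSB to MSB, carry propagating):
  01111111001
+ 01010010011
  -----------
  col 0: 1 + 1 + 0 (carry in) = 2 → bit 0, carry out 1
  col 1: 0 + 1 + 1 (carry in) = 2 → bit 0, carry out 1
  col 2: 0 + 0 + 1 (carry in) = 1 → bit 1, carry out 0
  col 3: 1 + 0 + 0 (carry in) = 1 → bit 1, carry out 0
  col 4: 1 + 1 + 0 (carry in) = 2 → bit 0, carry out 1
  col 5: 1 + 0 + 1 (carry in) = 2 → bit 0, carry out 1
  col 6: 1 + 0 + 1 (carry in) = 2 → bit 0, carry out 1
  col 7: 1 + 1 + 1 (carry in) = 3 → bit 1, carry out 1
  col 8: 1 + 0 + 1 (carry in) = 2 → bit 0, carry out 1
  col 9: 1 + 1 + 1 (carry in) = 3 → bit 1, carry out 1
  col 10: 0 + 0 + 1 (carry in) = 1 → bit 1, carry out 0
Reading bits MSB→LSB: 11010001100
Strip leading zeros: 11010001100
= 11010001100


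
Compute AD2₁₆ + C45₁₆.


Align and add column by column (LSB to MSB, each column mod 16 with carry):
  0AD2
+ 0C45
  ----
  col 0: 2(2) + 5(5) + 0 (carry in) = 7 → 7(7), carry out 0
  col 1: D(13) + 4(4) + 0 (carry in) = 17 → 1(1), carry out 1
  col 2: A(10) + C(12) + 1 (carry in) = 23 → 7(7), carry out 1
  col 3: 0(0) + 0(0) + 1 (carry in) = 1 → 1(1), carry out 0
Reading digits MSB→LSB: 1717
Strip leading zeros: 1717
= 0x1717


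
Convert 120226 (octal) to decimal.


Positional values:
Position 0: 6 × 8^0 = 6
Position 1: 2 × 8^1 = 16
Position 2: 2 × 8^2 = 128
Position 3: 0 × 8^3 = 0
Position 4: 2 × 8^4 = 8192
Position 5: 1 × 8^5 = 32768
Sum = 6 + 16 + 128 + 0 + 8192 + 32768
= 41110


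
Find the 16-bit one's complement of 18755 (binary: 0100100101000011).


Original: 0100100101000011
Invert all bits:
  bit 0: 0 → 1
  bit 1: 1 → 0
  bit 2: 0 → 1
  bit 3: 0 → 1
  bit 4: 1 → 0
  bit 5: 0 → 1
  bit 6: 0 → 1
  bit 7: 1 → 0
  bit 8: 0 → 1
  bit 9: 1 → 0
  bit 10: 0 → 1
  bit 11: 0 → 1
  bit 12: 0 → 1
  bit 13: 0 → 1
  bit 14: 1 → 0
  bit 15: 1 → 0
= 1011011010111100


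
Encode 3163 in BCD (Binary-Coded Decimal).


Each digit → 4-bit binary:
  3 → 0011
  1 → 0001
  6 → 0110
  3 → 0011
= 0011 0001 0110 0011


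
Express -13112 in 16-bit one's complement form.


Original: 0011001100111000
Invert all bits:
  bit 0: 0 → 1
  bit 1: 0 → 1
  bit 2: 1 → 0
  bit 3: 1 → 0
  bit 4: 0 → 1
  bit 5: 0 → 1
  bit 6: 1 → 0
  bit 7: 1 → 0
  bit 8: 0 → 1
  bit 9: 0 → 1
  bit 10: 1 → 0
  bit 11: 1 → 0
  bit 12: 1 → 0
  bit 13: 0 → 1
  bit 14: 0 → 1
  bit 15: 0 → 1
= 1100110011000111


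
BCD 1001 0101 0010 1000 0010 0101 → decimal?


Each 4-bit group → digit:
  1001 → 9
  0101 → 5
  0010 → 2
  1000 → 8
  0010 → 2
  0101 → 5
= 952825


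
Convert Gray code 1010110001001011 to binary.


Gray code: 1010110001001011
MSB stays the same: 1
Each subsequent bit = prev_binary XOR current_gray:
  B[1] = 1 XOR 0 = 1
  B[2] = 1 XOR 1 = 0
  B[3] = 0 XOR 0 = 0
  B[4] = 0 XOR 1 = 1
  B[5] = 1 XOR 1 = 0
  B[6] = 0 XOR 0 = 0
  B[7] = 0 XOR 0 = 0
  B[8] = 0 XOR 0 = 0
  B[9] = 0 XOR 1 = 1
  B[10] = 1 XOR 0 = 1
  B[11] = 1 XOR 0 = 1
  B[12] = 1 XOR 1 = 0
  B[13] = 0 XOR 0 = 0
  B[14] = 0 XOR 1 = 1
  B[15] = 1 XOR 1 = 0
= 1100100001110010 (51314 decimal)


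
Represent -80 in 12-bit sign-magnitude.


Sign bit: 1 (negative)
Magnitude: 80 = 00001010000
= 100001010000


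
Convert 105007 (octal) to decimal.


Positional values:
Position 0: 7 × 8^0 = 7
Position 1: 0 × 8^1 = 0
Position 2: 0 × 8^2 = 0
Position 3: 5 × 8^3 = 2560
Position 4: 0 × 8^4 = 0
Position 5: 1 × 8^5 = 32768
Sum = 7 + 0 + 0 + 2560 + 0 + 32768
= 35335


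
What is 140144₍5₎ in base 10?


Positional values (base 5):
  4 × 5^0 = 4 × 1 = 4
  4 × 5^1 = 4 × 5 = 20
  1 × 5^2 = 1 × 25 = 25
  0 × 5^3 = 0 × 125 = 0
  4 × 5^4 = 4 × 625 = 2500
  1 × 5^5 = 1 × 3125 = 3125
Sum = 4 + 20 + 25 + 0 + 2500 + 3125
= 5674


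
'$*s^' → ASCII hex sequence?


String: '$*s^'  (4 characters)
Per-character ASCII lookup:
  '$': special character: '$' = 36 → 0x24
  '*': special character: '*' = 42 → 0x2A
  's': lowercase starts at 97: 's' = 97 + 18 = 115 → 0x73
  '^': special character: '^' = 94 → 0x5E
= 0x24 0x2A 0x73 0x5E


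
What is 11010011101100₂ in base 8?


Group into 3-bit groups: 011010011101100
  011 = 3
  010 = 2
  011 = 3
  101 = 5
  100 = 4
= 0o32354


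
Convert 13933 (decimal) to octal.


Divide by 8 repeatedly:
13933 ÷ 8 = 1741 remainder 5
1741 ÷ 8 = 217 remainder 5
217 ÷ 8 = 27 remainder 1
27 ÷ 8 = 3 remainder 3
3 ÷ 8 = 0 remainder 3
Reading remainders bottom-up:
= 0o33155


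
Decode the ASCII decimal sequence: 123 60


Codes (decimal): 123 60
Per-code ASCII lookup:
  123  (special character) → '{'
  60  (special character) → '<'
= '{<'


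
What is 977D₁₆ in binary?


Each hex digit → 4 binary bits:
  9 = 1001
  7 = 0111
  7 = 0111
  D = 1101
Concatenate: 1001 0111 0111 1101
= 1001011101111101


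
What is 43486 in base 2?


Divide by 2 repeatedly:
43486 ÷ 2 = 21743 remainder 0
21743 ÷ 2 = 10871 remainder 1
10871 ÷ 2 = 5435 remainder 1
5435 ÷ 2 = 2717 remainder 1
2717 ÷ 2 = 1358 remainder 1
1358 ÷ 2 = 679 remainder 0
679 ÷ 2 = 339 remainder 1
339 ÷ 2 = 169 remainder 1
169 ÷ 2 = 84 remainder 1
84 ÷ 2 = 42 remainder 0
42 ÷ 2 = 21 remainder 0
21 ÷ 2 = 10 remainder 1
10 ÷ 2 = 5 remainder 0
5 ÷ 2 = 2 remainder 1
2 ÷ 2 = 1 remainder 0
1 ÷ 2 = 0 remainder 1
Reading remainders bottom-up:
= 1010100111011110


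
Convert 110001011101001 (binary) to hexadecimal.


Group into 4-bit nibbles: 0110001011101001
  0110 = 6
  0010 = 2
  1110 = E
  1001 = 9
= 0x62E9


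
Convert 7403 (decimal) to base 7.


Divide by 7 repeatedly:
7403 ÷ 7 = 1057 remainder 4
1057 ÷ 7 = 151 remainder 0
151 ÷ 7 = 21 remainder 4
21 ÷ 7 = 3 remainder 0
3 ÷ 7 = 0 remainder 3
Reading remainders bottom-up:
= 30404


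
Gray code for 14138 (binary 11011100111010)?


Binary: 11011100111010
Gray code: G = B XOR (B >> 1)
B >> 1 = 01101110011101
11011100111010 XOR 01101110011101:
  1 XOR 0 = 1
  1 XOR 1 = 0
  0 XOR 1 = 1
  1 XOR 0 = 1
  1 XOR 1 = 0
  1 XOR 1 = 0
  0 XOR 1 = 1
  0 XOR 0 = 0
  1 XOR 0 = 1
  1 XOR 1 = 0
  1 XOR 1 = 0
  0 XOR 1 = 1
  1 XOR 0 = 1
  0 XOR 1 = 1
= 10110010100111


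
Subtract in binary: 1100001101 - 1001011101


Align and subtract column by column (LSB to MSB, borrowing when needed):
  1100001101
- 1001011101
  ----------
  col 0: (1 - 0 borrow-in) - 1 → 1 - 1 = 0, borrow out 0
  col 1: (0 - 0 borrow-in) - 0 → 0 - 0 = 0, borrow out 0
  col 2: (1 - 0 borrow-in) - 1 → 1 - 1 = 0, borrow out 0
  col 3: (1 - 0 borrow-in) - 1 → 1 - 1 = 0, borrow out 0
  col 4: (0 - 0 borrow-in) - 1 → borrow from next column: (0+2) - 1 = 1, borrow out 1
  col 5: (0 - 1 borrow-in) - 0 → borrow from next column: (-1+2) - 0 = 1, borrow out 1
  col 6: (0 - 1 borrow-in) - 1 → borrow from next column: (-1+2) - 1 = 0, borrow out 1
  col 7: (0 - 1 borrow-in) - 0 → borrow from next column: (-1+2) - 0 = 1, borrow out 1
  col 8: (1 - 1 borrow-in) - 0 → 0 - 0 = 0, borrow out 0
  col 9: (1 - 0 borrow-in) - 1 → 1 - 1 = 0, borrow out 0
Reading bits MSB→LSB: 0010110000
Strip leading zeros: 10110000
= 10110000


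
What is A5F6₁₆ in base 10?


Positional values:
Position 0: 6 × 16^0 = 6 × 1 = 6
Position 1: F × 16^1 = 15 × 16 = 240
Position 2: 5 × 16^2 = 5 × 256 = 1280
Position 3: A × 16^3 = 10 × 4096 = 40960
Sum = 6 + 240 + 1280 + 40960
= 42486


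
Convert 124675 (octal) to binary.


Each octal digit → 3 binary bits:
  1 = 001
  2 = 010
  4 = 100
  6 = 110
  7 = 111
  5 = 101
Concatenate: 001 010 100 110 111 101
= 001010100110111101


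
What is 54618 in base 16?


Divide by 16 repeatedly:
54618 ÷ 16 = 3413 remainder 10 (A)
3413 ÷ 16 = 213 remainder 5 (5)
213 ÷ 16 = 13 remainder 5 (5)
13 ÷ 16 = 0 remainder 13 (D)
Reading remainders bottom-up:
= 0xD55A


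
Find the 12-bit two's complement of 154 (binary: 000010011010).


Original: 000010011010
Step 1 - Invert all bits: 111101100101
Step 2 - Add 1: 111101100101 + 1
= 111101100110 (represents -154)


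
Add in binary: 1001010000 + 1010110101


Align and add column by column (LSB to MSB, carry propagating):
  01001010000
+ 01010110101
  -----------
  col 0: 0 + 1 + 0 (carry in) = 1 → bit 1, carry out 0
  col 1: 0 + 0 + 0 (carry in) = 0 → bit 0, carry out 0
  col 2: 0 + 1 + 0 (carry in) = 1 → bit 1, carry out 0
  col 3: 0 + 0 + 0 (carry in) = 0 → bit 0, carry out 0
  col 4: 1 + 1 + 0 (carry in) = 2 → bit 0, carry out 1
  col 5: 0 + 1 + 1 (carry in) = 2 → bit 0, carry out 1
  col 6: 1 + 0 + 1 (carry in) = 2 → bit 0, carry out 1
  col 7: 0 + 1 + 1 (carry in) = 2 → bit 0, carry out 1
  col 8: 0 + 0 + 1 (carry in) = 1 → bit 1, carry out 0
  col 9: 1 + 1 + 0 (carry in) = 2 → bit 0, carry out 1
  col 10: 0 + 0 + 1 (carry in) = 1 → bit 1, carry out 0
Reading bits MSB→LSB: 10100000101
Strip leading zeros: 10100000101
= 10100000101


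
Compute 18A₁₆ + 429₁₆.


Align and add column by column (LSB to MSB, each column mod 16 with carry):
  018A
+ 0429
  ----
  col 0: A(10) + 9(9) + 0 (carry in) = 19 → 3(3), carry out 1
  col 1: 8(8) + 2(2) + 1 (carry in) = 11 → B(11), carry out 0
  col 2: 1(1) + 4(4) + 0 (carry in) = 5 → 5(5), carry out 0
  col 3: 0(0) + 0(0) + 0 (carry in) = 0 → 0(0), carry out 0
Reading digits MSB→LSB: 05B3
Strip leading zeros: 5B3
= 0x5B3


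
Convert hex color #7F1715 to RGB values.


Hex: #7F1715
R = 7F₁₆ = 127
G = 17₁₆ = 23
B = 15₁₆ = 21
= RGB(127, 23, 21)


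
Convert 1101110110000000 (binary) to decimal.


Positional values:
Bit 7: 1 × 2^7 = 128
Bit 8: 1 × 2^8 = 256
Bit 10: 1 × 2^10 = 1024
Bit 11: 1 × 2^11 = 2048
Bit 12: 1 × 2^12 = 4096
Bit 14: 1 × 2^14 = 16384
Bit 15: 1 × 2^15 = 32768
Sum = 128 + 256 + 1024 + 2048 + 4096 + 16384 + 32768
= 56704


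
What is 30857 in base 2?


Divide by 2 repeatedly:
30857 ÷ 2 = 15428 remainder 1
15428 ÷ 2 = 7714 remainder 0
7714 ÷ 2 = 3857 remainder 0
3857 ÷ 2 = 1928 remainder 1
1928 ÷ 2 = 964 remainder 0
964 ÷ 2 = 482 remainder 0
482 ÷ 2 = 241 remainder 0
241 ÷ 2 = 120 remainder 1
120 ÷ 2 = 60 remainder 0
60 ÷ 2 = 30 remainder 0
30 ÷ 2 = 15 remainder 0
15 ÷ 2 = 7 remainder 1
7 ÷ 2 = 3 remainder 1
3 ÷ 2 = 1 remainder 1
1 ÷ 2 = 0 remainder 1
Reading remainders bottom-up:
= 111100010001001


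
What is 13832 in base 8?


Divide by 8 repeatedly:
13832 ÷ 8 = 1729 remainder 0
1729 ÷ 8 = 216 remainder 1
216 ÷ 8 = 27 remainder 0
27 ÷ 8 = 3 remainder 3
3 ÷ 8 = 0 remainder 3
Reading remainders bottom-up:
= 0o33010


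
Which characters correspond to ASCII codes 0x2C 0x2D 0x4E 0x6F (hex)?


Codes (hex): 0x2C 0x2D 0x4E 0x6F
Per-code ASCII lookup:
  0x2C = 44  (special character) → ','
  0x2D = 45  (special character) → '-'
  0x4E = 78  (range 65-90: uppercase, 78 - 65 = 13) → 'N'
  0x6F = 111  (range 97-122: lowercase, 111 - 97 = 14) → 'o'
= ',-No'


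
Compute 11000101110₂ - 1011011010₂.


Align and subtract column by column (LSB to MSB, borrowing when needed):
  11000101110
- 01011011010
  -----------
  col 0: (0 - 0 borrow-in) - 0 → 0 - 0 = 0, borrow out 0
  col 1: (1 - 0 borrow-in) - 1 → 1 - 1 = 0, borrow out 0
  col 2: (1 - 0 borrow-in) - 0 → 1 - 0 = 1, borrow out 0
  col 3: (1 - 0 borrow-in) - 1 → 1 - 1 = 0, borrow out 0
  col 4: (0 - 0 borrow-in) - 1 → borrow from next column: (0+2) - 1 = 1, borrow out 1
  col 5: (1 - 1 borrow-in) - 0 → 0 - 0 = 0, borrow out 0
  col 6: (0 - 0 borrow-in) - 1 → borrow from next column: (0+2) - 1 = 1, borrow out 1
  col 7: (0 - 1 borrow-in) - 1 → borrow from next column: (-1+2) - 1 = 0, borrow out 1
  col 8: (0 - 1 borrow-in) - 0 → borrow from next column: (-1+2) - 0 = 1, borrow out 1
  col 9: (1 - 1 borrow-in) - 1 → borrow from next column: (0+2) - 1 = 1, borrow out 1
  col 10: (1 - 1 borrow-in) - 0 → 0 - 0 = 0, borrow out 0
Reading bits MSB→LSB: 01101010100
Strip leading zeros: 1101010100
= 1101010100


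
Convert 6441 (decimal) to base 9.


Divide by 9 repeatedly:
6441 ÷ 9 = 715 remainder 6
715 ÷ 9 = 79 remainder 4
79 ÷ 9 = 8 remainder 7
8 ÷ 9 = 0 remainder 8
Reading remainders bottom-up:
= 8746


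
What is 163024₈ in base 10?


Positional values:
Position 0: 4 × 8^0 = 4
Position 1: 2 × 8^1 = 16
Position 2: 0 × 8^2 = 0
Position 3: 3 × 8^3 = 1536
Position 4: 6 × 8^4 = 24576
Position 5: 1 × 8^5 = 32768
Sum = 4 + 16 + 0 + 1536 + 24576 + 32768
= 58900


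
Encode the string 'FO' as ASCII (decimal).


String: 'FO'  (2 characters)
Per-character ASCII lookup:
  'F': uppercase starts at 65: 'F' = 65 + 5 = 70
  'O': uppercase starts at 65: 'O' = 65 + 14 = 79
= 70 79


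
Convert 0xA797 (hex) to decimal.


Positional values:
Position 0: 7 × 16^0 = 7 × 1 = 7
Position 1: 9 × 16^1 = 9 × 16 = 144
Position 2: 7 × 16^2 = 7 × 256 = 1792
Position 3: A × 16^3 = 10 × 4096 = 40960
Sum = 7 + 144 + 1792 + 40960
= 42903


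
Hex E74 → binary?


Each hex digit → 4 binary bits:
  E = 1110
  7 = 0111
  4 = 0100
Concatenate: 1110 0111 0100
= 111001110100


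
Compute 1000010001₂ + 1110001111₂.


Align and add column by column (LSB to MSB, carry propagating):
  01000010001
+ 01110001111
  -----------
  col 0: 1 + 1 + 0 (carry in) = 2 → bit 0, carry out 1
  col 1: 0 + 1 + 1 (carry in) = 2 → bit 0, carry out 1
  col 2: 0 + 1 + 1 (carry in) = 2 → bit 0, carry out 1
  col 3: 0 + 1 + 1 (carry in) = 2 → bit 0, carry out 1
  col 4: 1 + 0 + 1 (carry in) = 2 → bit 0, carry out 1
  col 5: 0 + 0 + 1 (carry in) = 1 → bit 1, carry out 0
  col 6: 0 + 0 + 0 (carry in) = 0 → bit 0, carry out 0
  col 7: 0 + 1 + 0 (carry in) = 1 → bit 1, carry out 0
  col 8: 0 + 1 + 0 (carry in) = 1 → bit 1, carry out 0
  col 9: 1 + 1 + 0 (carry in) = 2 → bit 0, carry out 1
  col 10: 0 + 0 + 1 (carry in) = 1 → bit 1, carry out 0
Reading bits MSB→LSB: 10110100000
Strip leading zeros: 10110100000
= 10110100000


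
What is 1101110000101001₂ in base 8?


Group into 3-bit groups: 001101110000101001
  001 = 1
  101 = 5
  110 = 6
  000 = 0
  101 = 5
  001 = 1
= 0o156051


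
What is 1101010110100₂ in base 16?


Group into 4-bit nibbles: 0001101010110100
  0001 = 1
  1010 = A
  1011 = B
  0100 = 4
= 0x1AB4


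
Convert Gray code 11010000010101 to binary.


Gray code: 11010000010101
MSB stays the same: 1
Each subsequent bit = prev_binary XOR current_gray:
  B[1] = 1 XOR 1 = 0
  B[2] = 0 XOR 0 = 0
  B[3] = 0 XOR 1 = 1
  B[4] = 1 XOR 0 = 1
  B[5] = 1 XOR 0 = 1
  B[6] = 1 XOR 0 = 1
  B[7] = 1 XOR 0 = 1
  B[8] = 1 XOR 0 = 1
  B[9] = 1 XOR 1 = 0
  B[10] = 0 XOR 0 = 0
  B[11] = 0 XOR 1 = 1
  B[12] = 1 XOR 0 = 1
  B[13] = 1 XOR 1 = 0
= 10011111100110 (10214 decimal)


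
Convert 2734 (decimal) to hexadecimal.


Divide by 16 repeatedly:
2734 ÷ 16 = 170 remainder 14 (E)
170 ÷ 16 = 10 remainder 10 (A)
10 ÷ 16 = 0 remainder 10 (A)
Reading remainders bottom-up:
= 0xAAE


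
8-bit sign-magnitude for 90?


Sign bit: 0 (positive)
Magnitude: 90 = 1011010
= 01011010


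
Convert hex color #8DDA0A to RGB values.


Hex: #8DDA0A
R = 8D₁₆ = 141
G = DA₁₆ = 218
B = 0A₁₆ = 10
= RGB(141, 218, 10)


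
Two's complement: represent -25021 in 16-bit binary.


Original: 0110000110111101
Step 1 - Invert all bits: 1001111001000010
Step 2 - Add 1: 1001111001000010 + 1
= 1001111001000011 (represents -25021)


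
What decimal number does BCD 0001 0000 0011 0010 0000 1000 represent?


Each 4-bit group → digit:
  0001 → 1
  0000 → 0
  0011 → 3
  0010 → 2
  0000 → 0
  1000 → 8
= 103208


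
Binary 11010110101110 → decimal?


Positional values:
Bit 1: 1 × 2^1 = 2
Bit 2: 1 × 2^2 = 4
Bit 3: 1 × 2^3 = 8
Bit 5: 1 × 2^5 = 32
Bit 7: 1 × 2^7 = 128
Bit 8: 1 × 2^8 = 256
Bit 10: 1 × 2^10 = 1024
Bit 12: 1 × 2^12 = 4096
Bit 13: 1 × 2^13 = 8192
Sum = 2 + 4 + 8 + 32 + 128 + 256 + 1024 + 4096 + 8192
= 13742


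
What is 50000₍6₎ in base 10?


Positional values (base 6):
  0 × 6^0 = 0 × 1 = 0
  0 × 6^1 = 0 × 6 = 0
  0 × 6^2 = 0 × 36 = 0
  0 × 6^3 = 0 × 216 = 0
  5 × 6^4 = 5 × 1296 = 6480
Sum = 0 + 0 + 0 + 0 + 6480
= 6480


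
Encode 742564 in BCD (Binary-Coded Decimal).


Each digit → 4-bit binary:
  7 → 0111
  4 → 0100
  2 → 0010
  5 → 0101
  6 → 0110
  4 → 0100
= 0111 0100 0010 0101 0110 0100


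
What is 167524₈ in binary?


Each octal digit → 3 binary bits:
  1 = 001
  6 = 110
  7 = 111
  5 = 101
  2 = 010
  4 = 100
Concatenate: 001 110 111 101 010 100
= 001110111101010100


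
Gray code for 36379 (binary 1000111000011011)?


Binary: 1000111000011011
Gray code: G = B XOR (B >> 1)
B >> 1 = 0100011100001101
1000111000011011 XOR 0100011100001101:
  1 XOR 0 = 1
  0 XOR 1 = 1
  0 XOR 0 = 0
  0 XOR 0 = 0
  1 XOR 0 = 1
  1 XOR 1 = 0
  1 XOR 1 = 0
  0 XOR 1 = 1
  0 XOR 0 = 0
  0 XOR 0 = 0
  0 XOR 0 = 0
  1 XOR 0 = 1
  1 XOR 1 = 0
  0 XOR 1 = 1
  1 XOR 0 = 1
  1 XOR 1 = 0
= 1100100100010110


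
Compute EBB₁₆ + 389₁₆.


Align and add column by column (LSB to MSB, each column mod 16 with carry):
  0EBB
+ 0389
  ----
  col 0: B(11) + 9(9) + 0 (carry in) = 20 → 4(4), carry out 1
  col 1: B(11) + 8(8) + 1 (carry in) = 20 → 4(4), carry out 1
  col 2: E(14) + 3(3) + 1 (carry in) = 18 → 2(2), carry out 1
  col 3: 0(0) + 0(0) + 1 (carry in) = 1 → 1(1), carry out 0
Reading digits MSB→LSB: 1244
Strip leading zeros: 1244
= 0x1244
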